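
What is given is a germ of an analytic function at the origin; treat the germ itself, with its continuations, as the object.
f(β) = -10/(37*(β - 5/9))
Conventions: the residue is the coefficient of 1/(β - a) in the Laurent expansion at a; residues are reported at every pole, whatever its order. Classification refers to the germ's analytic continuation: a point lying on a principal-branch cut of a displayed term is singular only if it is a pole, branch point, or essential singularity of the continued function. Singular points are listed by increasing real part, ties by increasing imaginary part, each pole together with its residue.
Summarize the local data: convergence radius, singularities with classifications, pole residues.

Radius of convergence at 0: 5/9.
At 5/9: a pole of order 1; residue -10/37.

Denominator factor (β - 5/9): pole of order 1 at 5/9, modulus 5/9.
The radius of convergence is the smallest modulus among the singular points: 5/9.
At the order-1 pole 5/9 set g(β) = (β - (5/9))*f(β) = -10/37.
Simple pole: residue = g(a) at a = 5/9, which is -10/37.


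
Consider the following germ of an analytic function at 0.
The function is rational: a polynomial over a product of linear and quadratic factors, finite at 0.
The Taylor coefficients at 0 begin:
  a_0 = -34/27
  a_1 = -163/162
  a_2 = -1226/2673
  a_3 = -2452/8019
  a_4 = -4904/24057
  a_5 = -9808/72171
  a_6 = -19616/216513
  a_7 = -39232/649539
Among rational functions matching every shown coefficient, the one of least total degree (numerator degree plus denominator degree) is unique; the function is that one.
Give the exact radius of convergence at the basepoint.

No rational of total degree below 3 reproduces all 8 coefficients; solving the [2/1] Pade equations on them gives f(γ) = (-7*γ**2/22 + γ/4 + 17/9)/(γ - 3/2), whose expansion matches every shown term.
Denominator factor (γ - 3/2): pole of order 1 at 3/2, modulus 3/2.
The radius of convergence is the smallest modulus among the singular points: 3/2.

The radius of convergence is 3/2.


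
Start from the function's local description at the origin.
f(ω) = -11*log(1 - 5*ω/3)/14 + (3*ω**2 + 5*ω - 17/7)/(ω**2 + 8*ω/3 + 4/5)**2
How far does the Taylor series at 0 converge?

The radius of convergence is 4/3 - (2/15)*sqrt(55).

Denominator factor (ω**2 + 8*ω/3 + 4/5)^2: discriminant 176/45, real irrational roots -4/3 + (2/15)*sqrt(55) and -4/3 - (2/15)*sqrt(55); poles of order 2, moduli 4/3 - (2/15)*sqrt(55) and 4/3 + (2/15)*sqrt(55).
Branch term (-11/14)*log(1 - ω/(3/5)): its argument vanishes at ω = 3/5, a logarithmic branch point, modulus 3/5.
The radius of convergence is the smallest modulus among the singular points: 4/3 - (2/15)*sqrt(55).


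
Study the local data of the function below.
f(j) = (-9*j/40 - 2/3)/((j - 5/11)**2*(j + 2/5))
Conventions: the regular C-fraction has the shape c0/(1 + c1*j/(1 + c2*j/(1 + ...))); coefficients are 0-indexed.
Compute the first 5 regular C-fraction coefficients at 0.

The regular C-fraction coefficients are [-121/15, -179/80, -34591/14320, 154541024/30958945, -70186550665/60746915468].

Taylor coefficients (expand at 0): a_0 = -121/15, a_1 = -21659/1200, a_2 = -1007809/12000, a_3 = -4155503/24000, a_4 = -251169743/400000.
c0 = a_0 = -121/15. Peel one level at a time: if S = 1 + c*j/S' with S'(0) = 1, then c is the j-coefficient of S and S' = c*j/(S - 1).
S_1 = c0/f = 1 + (-179/80)*j + (-34591/6400)*j^2 + ...; c1 = -179/80.
S_2 = c1*j/(S_1 - 1) = 1 + (-34591/14320)*j + (9658814/801025)*j^2 + ...; c2 = -34591/14320.
S_3 = c2*j/(S_2 - 1) = 1 + (154541024/30958945)*j + (6901023976/1196537281)*j^2 + ...; c3 = 154541024/30958945.
S_4 = c3*j/(S_3 - 1) = 1 + (-70186550665/60746915468)*j + ...; c4 = -70186550665/60746915468.


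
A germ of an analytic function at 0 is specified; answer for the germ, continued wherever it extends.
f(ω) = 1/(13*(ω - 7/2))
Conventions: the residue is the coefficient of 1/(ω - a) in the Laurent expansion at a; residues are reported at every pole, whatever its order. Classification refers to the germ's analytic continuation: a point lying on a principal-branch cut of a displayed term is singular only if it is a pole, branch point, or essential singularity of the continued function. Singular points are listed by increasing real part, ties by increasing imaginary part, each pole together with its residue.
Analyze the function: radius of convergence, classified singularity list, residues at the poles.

Denominator factor (ω - 7/2): pole of order 1 at 7/2, modulus 7/2.
The radius of convergence is the smallest modulus among the singular points: 7/2.
At the order-1 pole 7/2 set g(ω) = (ω - (7/2))*f(ω) = 1/13.
Simple pole: residue = g(a) at a = 7/2, which is 1/13.

Radius of convergence at 0: 7/2.
At 7/2: a pole of order 1; residue 1/13.


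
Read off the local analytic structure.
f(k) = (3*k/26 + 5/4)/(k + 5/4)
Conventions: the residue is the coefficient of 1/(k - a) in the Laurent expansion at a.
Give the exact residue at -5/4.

At the order-1 pole -5/4 set g(k) = (k - (-5/4))*f(k) = 3*k/26 + 5/4.
Simple pole: residue = g(a) at a = -5/4, which is 115/104.

The residue is 115/104.


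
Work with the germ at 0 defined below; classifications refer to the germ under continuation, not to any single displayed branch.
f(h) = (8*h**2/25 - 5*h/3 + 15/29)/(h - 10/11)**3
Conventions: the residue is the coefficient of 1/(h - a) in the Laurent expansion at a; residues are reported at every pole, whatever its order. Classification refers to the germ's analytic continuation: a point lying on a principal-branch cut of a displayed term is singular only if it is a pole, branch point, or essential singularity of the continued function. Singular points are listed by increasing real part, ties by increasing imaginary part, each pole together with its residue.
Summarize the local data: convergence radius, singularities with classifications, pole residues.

Denominator factor (h - 10/11)^3: pole of order 3 at 10/11, modulus 10/11.
The radius of convergence is the smallest modulus among the singular points: 10/11.
At the order-3 pole 10/11 set g(h) = (h - (10/11))^3*f(h) = 8*h**2/25 - 5*h/3 + 15/29.
Order-3 pole: residue = g''(a)/2; g''(10/11) = 16/25, so the residue is 8/25.

Radius of convergence at 0: 10/11.
At 10/11: a pole of order 3; residue 8/25.


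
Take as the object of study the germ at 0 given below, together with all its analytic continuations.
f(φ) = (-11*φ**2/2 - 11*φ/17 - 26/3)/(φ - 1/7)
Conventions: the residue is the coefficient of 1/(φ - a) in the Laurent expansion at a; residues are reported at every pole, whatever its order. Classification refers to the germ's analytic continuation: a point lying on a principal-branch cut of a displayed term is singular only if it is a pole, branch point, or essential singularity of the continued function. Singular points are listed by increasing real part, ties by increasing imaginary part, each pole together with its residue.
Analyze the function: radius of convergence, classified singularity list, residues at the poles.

Radius of convergence at 0: 1/7.
At 1/7: a pole of order 1; residue -44339/4998.

Denominator factor (φ - 1/7): pole of order 1 at 1/7, modulus 1/7.
The radius of convergence is the smallest modulus among the singular points: 1/7.
At the order-1 pole 1/7 set g(φ) = (φ - (1/7))*f(φ) = -11*φ**2/2 - 11*φ/17 - 26/3.
Simple pole: residue = g(a) at a = 1/7, which is -44339/4998.


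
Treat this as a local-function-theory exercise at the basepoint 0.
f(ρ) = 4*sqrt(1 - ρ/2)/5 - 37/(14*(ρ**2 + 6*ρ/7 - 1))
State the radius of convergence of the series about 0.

Denominator factor (ρ**2 + 6*ρ/7 - 1): discriminant 232/49, real irrational roots -3/7 + (1/7)*sqrt(58) and -3/7 - (1/7)*sqrt(58); poles of order 1, moduli -3/7 + (1/7)*sqrt(58) and 3/7 + (1/7)*sqrt(58).
Branch term (4/5)*sqrt(1 - ρ/(2)): its argument vanishes at ρ = 2, a square-root branch point, modulus 2.
The radius of convergence is the smallest modulus among the singular points: -3/7 + (1/7)*sqrt(58).

The radius of convergence is -3/7 + (1/7)*sqrt(58).


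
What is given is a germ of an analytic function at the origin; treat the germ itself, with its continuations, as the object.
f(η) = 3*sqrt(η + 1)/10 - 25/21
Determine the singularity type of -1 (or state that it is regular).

The point is an algebraic (square-root) branch point.

The term (3/10)*sqrt(1 - η/(-1)) has argument 1 - -1/(-1) = 0 at -1: a square-root (algebraic, two-sheeted) branch point; the remaining terms are analytic or single-valued there.


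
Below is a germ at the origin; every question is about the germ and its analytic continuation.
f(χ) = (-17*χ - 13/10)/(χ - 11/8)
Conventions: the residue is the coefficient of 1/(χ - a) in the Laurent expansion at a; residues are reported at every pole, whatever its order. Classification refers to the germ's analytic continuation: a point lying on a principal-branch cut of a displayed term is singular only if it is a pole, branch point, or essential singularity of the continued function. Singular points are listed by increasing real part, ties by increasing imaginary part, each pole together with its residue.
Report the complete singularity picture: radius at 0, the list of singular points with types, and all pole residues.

Denominator factor (χ - 11/8): pole of order 1 at 11/8, modulus 11/8.
The radius of convergence is the smallest modulus among the singular points: 11/8.
At the order-1 pole 11/8 set g(χ) = (χ - (11/8))*f(χ) = -17*χ - 13/10.
Simple pole: residue = g(a) at a = 11/8, which is -987/40.

Radius of convergence at 0: 11/8.
At 11/8: a pole of order 1; residue -987/40.


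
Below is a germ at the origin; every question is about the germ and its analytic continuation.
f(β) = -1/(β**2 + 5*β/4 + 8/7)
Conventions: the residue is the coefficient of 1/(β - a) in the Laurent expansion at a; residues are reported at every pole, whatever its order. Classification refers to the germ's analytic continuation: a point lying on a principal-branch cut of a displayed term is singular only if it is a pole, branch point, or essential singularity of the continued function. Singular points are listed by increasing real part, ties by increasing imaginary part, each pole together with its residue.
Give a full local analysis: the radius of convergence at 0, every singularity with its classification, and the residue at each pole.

Radius of convergence at 0: (2/7)*sqrt(14).
At (-5/8) - ((1/56)*sqrt(2359))*i: a pole of order 1; residue -((4/337)*sqrt(2359))*i.
At (-5/8) + ((1/56)*sqrt(2359))*i: a pole of order 1; residue ((4/337)*sqrt(2359))*i.

Denominator factor (β**2 + 5*β/4 + 8/7): discriminant -337/112, complex-conjugate roots (-5/8) + ((1/56)*sqrt(2359))*i and (-5/8) - ((1/56)*sqrt(2359))*i; poles of order 1, moduli (2/7)*sqrt(14) and (2/7)*sqrt(14).
The radius of convergence is the smallest modulus among the singular points: (2/7)*sqrt(14).
The factor β**2 + 5*β/4 + 8/7 splits as (β - a)(β - a') with a = (-5/8) - ((1/56)*sqrt(2359))*i, a' = (-5/8) + ((1/56)*sqrt(2359))*i. At the order-1 pole a set g(β) = (β - a)*f(β) = [-1] / (β - a').
Simple pole: residue = g(a) at a = (-5/8) - ((1/56)*sqrt(2359))*i, which is -((4/337)*sqrt(2359))*i.
The factor β**2 + 5*β/4 + 8/7 splits as (β - a)(β - a') with a = (-5/8) + ((1/56)*sqrt(2359))*i, a' = (-5/8) - ((1/56)*sqrt(2359))*i. At the order-1 pole a set g(β) = (β - a)*f(β) = [-1] / (β - a').
Simple pole: residue = g(a) at a = (-5/8) + ((1/56)*sqrt(2359))*i, which is ((4/337)*sqrt(2359))*i.
List the singular points by increasing real part (a conjugate pair: the negative imaginary part first).


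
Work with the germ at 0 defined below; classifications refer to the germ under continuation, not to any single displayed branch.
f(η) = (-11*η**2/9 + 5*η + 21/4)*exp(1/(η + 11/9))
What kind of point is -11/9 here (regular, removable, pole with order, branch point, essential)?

The point is an essential singularity.

The exponent 1/(η - (-11/9)) has a pole at -11/9, so exp(1/(η - (-11/9))) takes every nonzero value near it: an essential singularity (not a pole of any order).


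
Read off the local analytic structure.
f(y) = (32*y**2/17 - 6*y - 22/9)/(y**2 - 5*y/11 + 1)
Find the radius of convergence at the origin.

The radius of convergence is 1.

Denominator factor (y**2 - 5*y/11 + 1): discriminant -459/121, complex-conjugate roots (5/22) + ((3/22)*sqrt(51))*i and (5/22) - ((3/22)*sqrt(51))*i; poles of order 1, moduli 1 and 1.
The radius of convergence is the smallest modulus among the singular points: 1.


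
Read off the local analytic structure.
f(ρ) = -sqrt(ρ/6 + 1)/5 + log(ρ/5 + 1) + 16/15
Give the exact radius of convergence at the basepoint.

The radius of convergence is 5.

Branch term (1)*log(1 - ρ/(-5)): its argument vanishes at ρ = -5, a logarithmic branch point, modulus 5.
Branch term (-1/5)*sqrt(1 - ρ/(-6)): its argument vanishes at ρ = -6, a square-root branch point, modulus 6.
The radius of convergence is the smallest modulus among the singular points: 5.


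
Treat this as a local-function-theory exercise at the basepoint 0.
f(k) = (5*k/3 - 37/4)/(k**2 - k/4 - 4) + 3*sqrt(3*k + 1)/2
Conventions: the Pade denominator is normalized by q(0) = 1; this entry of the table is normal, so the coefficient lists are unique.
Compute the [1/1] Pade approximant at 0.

Taylor coefficients needed (expand at 0): a_0 = 61/16, a_1 = 1297/768, a_2 = -13201/12288.
Write the denominator as Q(k) = 1 + q1*k. Requiring Q*f - P = O(k^3) with deg P <= 1 kills the coefficients of k^2..k^2 in Q*f:
  k^2: a_2 + q1*a_1 = 0, i.e. -13201/12288 + (1297/768)*q1 = 0.
Solving this linear system: q1 = 13201/20752.
The numerator is Q*f truncated at degree 1: P0 = a_0 = 61/16; P1 = a_1 + q1*a_0 = 512249/124512.

The Pade approximant has numerator coefficients [61/16, 512249/124512]; denominator coefficients [1, 13201/20752].


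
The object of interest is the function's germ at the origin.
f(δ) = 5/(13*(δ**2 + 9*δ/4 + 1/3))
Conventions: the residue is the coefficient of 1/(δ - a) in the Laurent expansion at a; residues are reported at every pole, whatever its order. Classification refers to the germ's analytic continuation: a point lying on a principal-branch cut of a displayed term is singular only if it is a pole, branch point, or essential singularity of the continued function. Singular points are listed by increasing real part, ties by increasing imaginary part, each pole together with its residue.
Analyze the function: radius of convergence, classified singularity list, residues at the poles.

Denominator factor (δ**2 + 9*δ/4 + 1/3): discriminant 179/48, real irrational roots -9/8 + (1/24)*sqrt(537) and -9/8 - (1/24)*sqrt(537); poles of order 1, moduli 9/8 - (1/24)*sqrt(537) and 9/8 + (1/24)*sqrt(537).
The radius of convergence is the smallest modulus among the singular points: 9/8 - (1/24)*sqrt(537).
The factor δ**2 + 9*δ/4 + 1/3 splits as (δ - a)(δ - a') with a = -9/8 - (1/24)*sqrt(537), a' = -9/8 + (1/24)*sqrt(537). At the order-1 pole a set g(δ) = (δ - a)*f(δ) = [5/13] / (δ - a').
Simple pole: residue = g(a) at a = -9/8 - (1/24)*sqrt(537), which is -(20/2327)*sqrt(537).
The factor δ**2 + 9*δ/4 + 1/3 splits as (δ - a)(δ - a') with a = -9/8 + (1/24)*sqrt(537), a' = -9/8 - (1/24)*sqrt(537). At the order-1 pole a set g(δ) = (δ - a)*f(δ) = [5/13] / (δ - a').
Simple pole: residue = g(a) at a = -9/8 + (1/24)*sqrt(537), which is (20/2327)*sqrt(537).
List the singular points by increasing real part (a conjugate pair: the negative imaginary part first).

Radius of convergence at 0: 9/8 - (1/24)*sqrt(537).
At -9/8 - (1/24)*sqrt(537): a pole of order 1; residue -(20/2327)*sqrt(537).
At -9/8 + (1/24)*sqrt(537): a pole of order 1; residue (20/2327)*sqrt(537).


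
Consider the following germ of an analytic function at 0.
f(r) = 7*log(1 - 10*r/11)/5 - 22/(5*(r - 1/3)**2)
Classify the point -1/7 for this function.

Denominator factors: r - 1/3 = -10/21 at r = -1/7 — none vanishes.
Branch term log(1 - r/(11/10)): argument at -1/7 is 87/77, nonzero, so -1/7 is not its branch point (a point on a principal cut is still regular for the continued germ).
So the germ continues analytically to -1/7.

The point is a regular point.


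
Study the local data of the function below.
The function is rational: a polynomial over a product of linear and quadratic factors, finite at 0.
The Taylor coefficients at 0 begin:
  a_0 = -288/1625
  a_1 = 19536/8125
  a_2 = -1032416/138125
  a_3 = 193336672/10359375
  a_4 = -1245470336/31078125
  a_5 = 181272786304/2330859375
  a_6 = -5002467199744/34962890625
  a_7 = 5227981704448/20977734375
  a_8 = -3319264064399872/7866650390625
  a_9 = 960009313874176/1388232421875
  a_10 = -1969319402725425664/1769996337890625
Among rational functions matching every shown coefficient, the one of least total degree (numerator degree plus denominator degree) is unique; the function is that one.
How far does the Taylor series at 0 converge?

No rational of total degree below 9 reproduces all 11 coefficients; solving the [2/7] Pade equations on them gives f(ζ) = (38*ζ**2/17 - 9*ζ/5 + 2/13)/((ζ + 3/2)*(ζ**2 - ζ/3 - 5/6)**3), whose expansion matches every shown term.
Denominator factor (ζ**2 - ζ/3 - 5/6)^3: discriminant 31/9, real irrational roots 1/6 + (1/6)*sqrt(31) and 1/6 - (1/6)*sqrt(31); poles of order 3, moduli 1/6 + (1/6)*sqrt(31) and -1/6 + (1/6)*sqrt(31).
Denominator factor (ζ + 3/2): pole of order 1 at -3/2, modulus 3/2.
The radius of convergence is the smallest modulus among the singular points: -1/6 + (1/6)*sqrt(31).

The radius of convergence is -1/6 + (1/6)*sqrt(31).


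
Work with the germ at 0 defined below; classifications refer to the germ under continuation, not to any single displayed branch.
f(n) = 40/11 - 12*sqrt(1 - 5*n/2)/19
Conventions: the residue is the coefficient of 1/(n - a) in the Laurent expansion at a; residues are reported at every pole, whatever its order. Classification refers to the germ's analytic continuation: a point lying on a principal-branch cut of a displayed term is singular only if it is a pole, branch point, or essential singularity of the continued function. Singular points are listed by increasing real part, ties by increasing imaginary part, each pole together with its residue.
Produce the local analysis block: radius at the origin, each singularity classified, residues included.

Branch term (-12/19)*sqrt(1 - n/(2/5)): its argument vanishes at n = 2/5, a square-root branch point, modulus 2/5.
The radius of convergence is the smallest modulus among the singular points: 2/5.

Radius of convergence at 0: 2/5.
At 2/5: an algebraic (square-root) branch point.


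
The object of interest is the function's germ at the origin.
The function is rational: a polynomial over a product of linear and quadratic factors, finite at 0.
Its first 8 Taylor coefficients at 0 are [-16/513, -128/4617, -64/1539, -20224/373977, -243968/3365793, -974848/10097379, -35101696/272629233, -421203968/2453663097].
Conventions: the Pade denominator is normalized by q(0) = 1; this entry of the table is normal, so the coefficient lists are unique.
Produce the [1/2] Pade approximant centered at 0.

The Pade approximant has numerator coefficients [-16/513, 64/16929]; denominator coefficients [1, -100/99, -388/891].

Taylor coefficients needed (read off): a_0 = -16/513, a_1 = -128/4617, a_2 = -64/1539, a_3 = -20224/373977.
Write the denominator as Q(χ) = 1 + q1*χ + q2*χ^2. Requiring Q*f - P = O(χ^4) with deg P <= 1 kills the coefficients of χ^2..χ^3 in Q*f:
  χ^2: a_2 + q1*a_1 + q2*a_0 = 0, i.e. -64/1539 + (-128/4617)*q1 + (-16/513)*q2 = 0.
  χ^3: a_3 + q1*a_2 + q2*a_1 = 0, i.e. -20224/373977 + (-64/1539)*q1 + (-128/4617)*q2 = 0.
Solving this linear system: q1 = -100/99, q2 = -388/891.
The numerator is Q*f truncated at degree 1: P0 = a_0 = -16/513; P1 = a_1 + q1*a_0 = 64/16929.


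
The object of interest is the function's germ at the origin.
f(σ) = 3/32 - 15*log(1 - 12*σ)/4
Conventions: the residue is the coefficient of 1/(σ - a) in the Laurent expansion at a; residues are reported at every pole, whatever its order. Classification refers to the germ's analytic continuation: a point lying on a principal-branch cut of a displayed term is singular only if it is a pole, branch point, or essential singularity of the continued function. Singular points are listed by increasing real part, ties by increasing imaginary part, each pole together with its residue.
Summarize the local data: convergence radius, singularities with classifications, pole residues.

Branch term (-15/4)*log(1 - σ/(1/12)): its argument vanishes at σ = 1/12, a logarithmic branch point, modulus 1/12.
The radius of convergence is the smallest modulus among the singular points: 1/12.

Radius of convergence at 0: 1/12.
At 1/12: a logarithmic branch point.


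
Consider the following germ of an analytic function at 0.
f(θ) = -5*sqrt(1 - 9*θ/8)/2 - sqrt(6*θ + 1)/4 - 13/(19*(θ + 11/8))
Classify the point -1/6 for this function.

The point is an algebraic (square-root) branch point.

The term (-1/4)*sqrt(1 - θ/(-1/6)) has argument 1 - -1/6/(-1/6) = 0 at -1/6: a square-root (algebraic, two-sheeted) branch point; the remaining terms are analytic or single-valued there.


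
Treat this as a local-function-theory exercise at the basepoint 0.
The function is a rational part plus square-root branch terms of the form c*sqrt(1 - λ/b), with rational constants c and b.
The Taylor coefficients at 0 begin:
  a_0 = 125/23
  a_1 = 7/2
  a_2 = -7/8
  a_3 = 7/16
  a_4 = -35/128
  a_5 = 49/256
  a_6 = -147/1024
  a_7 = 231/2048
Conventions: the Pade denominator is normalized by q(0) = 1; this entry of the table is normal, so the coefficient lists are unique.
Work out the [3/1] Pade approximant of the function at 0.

Taylor coefficients needed (read off): a_0 = 125/23, a_1 = 7/2, a_2 = -7/8, a_3 = 7/16, a_4 = -35/128.
Write the denominator as Q(λ) = 1 + q1*λ. Requiring Q*f - P = O(λ^5) with deg P <= 3 kills the coefficients of λ^4..λ^4 in Q*f:
  λ^4: a_4 + q1*a_3 = 0, i.e. -35/128 + (7/16)*q1 = 0.
Solving this linear system: q1 = 5/8.
The numerator is Q*f truncated at degree 3: P0 = a_0 = 125/23; P1 = a_1 + q1*a_0 = 1269/184; P2 = a_2 + q1*a_1 = 21/16; P3 = a_3 + q1*a_2 = -7/64.

The Pade approximant has numerator coefficients [125/23, 1269/184, 21/16, -7/64]; denominator coefficients [1, 5/8].


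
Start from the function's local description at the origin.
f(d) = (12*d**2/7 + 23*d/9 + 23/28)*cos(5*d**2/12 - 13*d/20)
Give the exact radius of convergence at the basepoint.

The radius of convergence is infinite.

The factor cos(5*d**2/12 - 13*d/20) is entire and contributes no finite singular point.
The polynomial part has no poles.
No finite singular points: the Taylor series at 0 converges everywhere.


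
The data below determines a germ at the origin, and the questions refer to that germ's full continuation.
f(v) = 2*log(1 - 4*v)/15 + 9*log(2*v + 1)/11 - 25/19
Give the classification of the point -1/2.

The point is a logarithmic branch point.

The term (9/11)*log(1 - v/(-1/2)) has argument 1 - -1/2/(-1/2) = 0 at -1/2: a logarithmic (infinitely-sheeted) branch point; the remaining terms are analytic or single-valued there.


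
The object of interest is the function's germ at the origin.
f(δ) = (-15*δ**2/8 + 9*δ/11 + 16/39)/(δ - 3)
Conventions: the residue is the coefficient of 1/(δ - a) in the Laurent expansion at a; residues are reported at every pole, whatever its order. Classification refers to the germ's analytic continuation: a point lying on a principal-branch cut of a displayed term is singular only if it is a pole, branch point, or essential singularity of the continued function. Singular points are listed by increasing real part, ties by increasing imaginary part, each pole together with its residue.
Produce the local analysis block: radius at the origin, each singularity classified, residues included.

Denominator factor (δ - 3): pole of order 1 at 3, modulus 3.
The radius of convergence is the smallest modulus among the singular points: 3.
At the order-1 pole 3 set g(δ) = (δ - (3))*f(δ) = -15*δ**2/8 + 9*δ/11 + 16/39.
Simple pole: residue = g(a) at a = 3, which is -48083/3432.

Radius of convergence at 0: 3.
At 3: a pole of order 1; residue -48083/3432.


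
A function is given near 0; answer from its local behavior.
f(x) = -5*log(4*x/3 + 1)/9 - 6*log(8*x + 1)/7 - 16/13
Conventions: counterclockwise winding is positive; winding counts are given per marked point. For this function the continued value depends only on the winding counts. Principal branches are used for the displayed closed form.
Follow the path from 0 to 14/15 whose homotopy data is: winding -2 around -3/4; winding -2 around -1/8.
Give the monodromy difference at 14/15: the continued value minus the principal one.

The rational part is single-valued and drops out of the difference; each branch term changes only by its own monodromy.
(-5/9)*log(1 - x/(-3/4)): each positive loop around -3/4 adds 2*pi*i to the log, so winding -2 contributes (-5/9)*(-2)*2*pi*i = (20/9)*pi*i.
(-6/7)*log(1 - x/(-1/8)): each positive loop around -1/8 adds 2*pi*i to the log, so winding -2 contributes (-6/7)*(-2)*2*pi*i = (24/7)*pi*i.
Summing the contributions at x = 14/15 gives (356/63)*pi*i.

Continued minus principal equals (356/63)*pi*i.


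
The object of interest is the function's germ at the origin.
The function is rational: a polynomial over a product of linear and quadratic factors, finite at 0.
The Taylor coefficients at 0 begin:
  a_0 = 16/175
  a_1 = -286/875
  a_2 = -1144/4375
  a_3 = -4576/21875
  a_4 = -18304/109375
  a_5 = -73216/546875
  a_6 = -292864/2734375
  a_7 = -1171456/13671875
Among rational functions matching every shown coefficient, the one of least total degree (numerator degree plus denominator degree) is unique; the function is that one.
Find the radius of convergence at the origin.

No rational of total degree below 2 reproduces all 8 coefficients; solving the [1/1] Pade equations on them gives f(δ) = (δ/2 - 4/35)/(δ - 5/4), whose expansion matches every shown term.
Denominator factor (δ - 5/4): pole of order 1 at 5/4, modulus 5/4.
The radius of convergence is the smallest modulus among the singular points: 5/4.

The radius of convergence is 5/4.


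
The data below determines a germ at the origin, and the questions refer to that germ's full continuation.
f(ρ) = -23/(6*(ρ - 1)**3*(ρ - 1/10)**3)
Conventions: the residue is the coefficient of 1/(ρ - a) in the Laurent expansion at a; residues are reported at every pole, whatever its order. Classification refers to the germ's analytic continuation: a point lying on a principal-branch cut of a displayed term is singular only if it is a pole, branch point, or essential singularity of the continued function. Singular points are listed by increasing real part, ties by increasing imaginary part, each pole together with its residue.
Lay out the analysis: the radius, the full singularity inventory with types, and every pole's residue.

Denominator factor (ρ - 1/10)^3: pole of order 3 at 1/10, modulus 1/10.
Denominator factor (ρ - 1)^3: pole of order 3 at 1, modulus 1.
The radius of convergence is the smallest modulus among the singular points: 1/10.
At the order-3 pole 1/10 set g(ρ) = (ρ - (1/10))^3*f(ρ) = -23/(6*(ρ - 1)**3).
Order-3 pole: residue = g''(a)/2; g''(1/10) = 4600000/59049, so the residue is 2300000/59049.
At the order-3 pole 1 set g(ρ) = (ρ - (1))^3*f(ρ) = -23/(6*(ρ - 1/10)**3).
Order-3 pole: residue = g''(a)/2; g''(1) = -4600000/59049, so the residue is -2300000/59049.
List the singular points by increasing real part (a conjugate pair: the negative imaginary part first).

Radius of convergence at 0: 1/10.
At 1/10: a pole of order 3; residue 2300000/59049.
At 1: a pole of order 3; residue -2300000/59049.


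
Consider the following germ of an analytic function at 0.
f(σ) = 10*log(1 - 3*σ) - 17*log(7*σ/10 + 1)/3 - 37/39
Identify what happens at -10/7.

The point is a logarithmic branch point.

The term (-17/3)*log(1 - σ/(-10/7)) has argument 1 - -10/7/(-10/7) = 0 at -10/7: a logarithmic (infinitely-sheeted) branch point; the remaining terms are analytic or single-valued there.


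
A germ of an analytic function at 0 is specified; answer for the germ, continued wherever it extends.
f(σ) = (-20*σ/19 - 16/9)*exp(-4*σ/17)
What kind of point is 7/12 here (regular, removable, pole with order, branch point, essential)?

There is no denominator, hence no pole anywhere.
The factor exp(-4*σ/17) is entire.
So the germ continues analytically to 7/12.

The point is a regular point.


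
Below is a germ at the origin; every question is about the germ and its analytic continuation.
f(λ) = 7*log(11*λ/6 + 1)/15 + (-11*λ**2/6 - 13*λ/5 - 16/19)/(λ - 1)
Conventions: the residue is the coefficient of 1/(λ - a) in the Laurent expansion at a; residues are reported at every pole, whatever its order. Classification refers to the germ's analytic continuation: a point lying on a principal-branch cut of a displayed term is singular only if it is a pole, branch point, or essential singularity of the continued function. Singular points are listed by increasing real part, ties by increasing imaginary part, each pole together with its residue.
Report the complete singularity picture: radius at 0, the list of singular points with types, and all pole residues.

Radius of convergence at 0: 6/11.
At -6/11: a logarithmic branch point.
At 1: a pole of order 1; residue -3007/570.

Denominator factor (λ - 1): pole of order 1 at 1, modulus 1.
Branch term (7/15)*log(1 - λ/(-6/11)): its argument vanishes at λ = -6/11, a logarithmic branch point, modulus 6/11.
The radius of convergence is the smallest modulus among the singular points: 6/11.
The branch term is analytic at 1 and contributes nothing to the residue; only the rational part matters.
At the order-1 pole 1 set g(λ) = (λ - (1))*(rational part) = -11*λ**2/6 - 13*λ/5 - 16/19.
Simple pole: residue = g(a) at a = 1, which is -3007/570.
List the singular points by increasing real part (a conjugate pair: the negative imaginary part first).


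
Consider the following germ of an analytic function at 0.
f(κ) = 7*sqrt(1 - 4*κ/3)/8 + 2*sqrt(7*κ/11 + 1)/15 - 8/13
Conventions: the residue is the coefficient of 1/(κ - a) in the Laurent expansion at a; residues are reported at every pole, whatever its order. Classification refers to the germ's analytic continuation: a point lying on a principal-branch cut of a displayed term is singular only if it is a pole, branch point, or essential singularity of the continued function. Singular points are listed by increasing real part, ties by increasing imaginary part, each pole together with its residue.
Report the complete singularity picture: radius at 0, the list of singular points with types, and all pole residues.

Radius of convergence at 0: 3/4.
At -11/7: an algebraic (square-root) branch point.
At 3/4: an algebraic (square-root) branch point.

Branch term (2/15)*sqrt(1 - κ/(-11/7)): its argument vanishes at κ = -11/7, a square-root branch point, modulus 11/7.
Branch term (7/8)*sqrt(1 - κ/(3/4)): its argument vanishes at κ = 3/4, a square-root branch point, modulus 3/4.
The radius of convergence is the smallest modulus among the singular points: 3/4.
List the singular points by increasing real part (a conjugate pair: the negative imaginary part first).


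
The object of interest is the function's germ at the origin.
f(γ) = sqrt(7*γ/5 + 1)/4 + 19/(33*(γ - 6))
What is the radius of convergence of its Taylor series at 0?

The radius of convergence is 5/7.

Denominator factor (γ - 6): pole of order 1 at 6, modulus 6.
Branch term (1/4)*sqrt(1 - γ/(-5/7)): its argument vanishes at γ = -5/7, a square-root branch point, modulus 5/7.
The radius of convergence is the smallest modulus among the singular points: 5/7.


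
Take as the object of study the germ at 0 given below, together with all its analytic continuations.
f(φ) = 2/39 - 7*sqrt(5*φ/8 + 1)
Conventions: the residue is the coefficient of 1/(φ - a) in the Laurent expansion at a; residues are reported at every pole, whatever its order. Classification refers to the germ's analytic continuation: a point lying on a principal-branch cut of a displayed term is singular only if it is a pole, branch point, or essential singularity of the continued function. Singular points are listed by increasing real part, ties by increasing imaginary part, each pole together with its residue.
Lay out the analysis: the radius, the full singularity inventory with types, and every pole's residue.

Branch term (-7)*sqrt(1 - φ/(-8/5)): its argument vanishes at φ = -8/5, a square-root branch point, modulus 8/5.
The radius of convergence is the smallest modulus among the singular points: 8/5.

Radius of convergence at 0: 8/5.
At -8/5: an algebraic (square-root) branch point.


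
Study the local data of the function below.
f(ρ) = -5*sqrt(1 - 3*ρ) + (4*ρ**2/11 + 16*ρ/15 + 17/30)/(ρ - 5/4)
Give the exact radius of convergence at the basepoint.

Denominator factor (ρ - 5/4): pole of order 1 at 5/4, modulus 5/4.
Branch term (-5)*sqrt(1 - ρ/(1/3)): its argument vanishes at ρ = 1/3, a square-root branch point, modulus 1/3.
The radius of convergence is the smallest modulus among the singular points: 1/3.

The radius of convergence is 1/3.


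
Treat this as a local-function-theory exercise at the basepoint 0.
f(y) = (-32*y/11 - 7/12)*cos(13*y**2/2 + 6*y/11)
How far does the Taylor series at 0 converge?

The factor cos(13*y**2/2 + 6*y/11) is entire and contributes no finite singular point.
The polynomial part has no poles.
No finite singular points: the Taylor series at 0 converges everywhere.

The radius of convergence is infinite.


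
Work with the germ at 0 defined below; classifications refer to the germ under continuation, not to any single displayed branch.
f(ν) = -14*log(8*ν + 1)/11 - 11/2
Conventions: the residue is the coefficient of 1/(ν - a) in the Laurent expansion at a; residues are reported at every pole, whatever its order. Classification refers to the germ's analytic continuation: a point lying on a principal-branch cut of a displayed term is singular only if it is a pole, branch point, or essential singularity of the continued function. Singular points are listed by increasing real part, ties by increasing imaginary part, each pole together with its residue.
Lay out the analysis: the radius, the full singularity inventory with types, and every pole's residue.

Branch term (-14/11)*log(1 - ν/(-1/8)): its argument vanishes at ν = -1/8, a logarithmic branch point, modulus 1/8.
The radius of convergence is the smallest modulus among the singular points: 1/8.

Radius of convergence at 0: 1/8.
At -1/8: a logarithmic branch point.


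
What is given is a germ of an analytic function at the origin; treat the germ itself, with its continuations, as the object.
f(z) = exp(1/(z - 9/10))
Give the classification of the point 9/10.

The point is an essential singularity.

The exponent 1/(z - (9/10)) has a pole at 9/10, so exp(1/(z - (9/10))) takes every nonzero value near it: an essential singularity (not a pole of any order).


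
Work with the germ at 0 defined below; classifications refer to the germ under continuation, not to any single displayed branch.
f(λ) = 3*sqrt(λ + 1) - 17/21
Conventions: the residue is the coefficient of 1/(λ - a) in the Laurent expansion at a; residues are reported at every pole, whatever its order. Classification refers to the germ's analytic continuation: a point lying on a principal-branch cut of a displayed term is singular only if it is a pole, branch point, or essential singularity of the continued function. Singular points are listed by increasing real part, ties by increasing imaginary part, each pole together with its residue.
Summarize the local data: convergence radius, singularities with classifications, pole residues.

Radius of convergence at 0: 1.
At -1: an algebraic (square-root) branch point.

Branch term (3)*sqrt(1 - λ/(-1)): its argument vanishes at λ = -1, a square-root branch point, modulus 1.
The radius of convergence is the smallest modulus among the singular points: 1.


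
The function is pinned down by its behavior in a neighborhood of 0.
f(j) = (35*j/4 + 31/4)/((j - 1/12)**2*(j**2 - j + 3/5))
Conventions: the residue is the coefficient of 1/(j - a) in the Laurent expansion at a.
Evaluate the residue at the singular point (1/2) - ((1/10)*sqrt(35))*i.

The residue is (-3019050/142129) + ((214290/994903)*sqrt(35))*i.

The factor j**2 - j + 3/5 splits as (j - a)(j - a') with a = (1/2) - ((1/10)*sqrt(35))*i, a' = (1/2) + ((1/10)*sqrt(35))*i. At the order-1 pole a set g(j) = (j - a)*f(j) = [(35*j/4 + 31/4)/(j - 1/12)**2] / (j - a').
Simple pole: residue = g(a) at a = (1/2) - ((1/10)*sqrt(35))*i, which is (-3019050/142129) + ((214290/994903)*sqrt(35))*i.


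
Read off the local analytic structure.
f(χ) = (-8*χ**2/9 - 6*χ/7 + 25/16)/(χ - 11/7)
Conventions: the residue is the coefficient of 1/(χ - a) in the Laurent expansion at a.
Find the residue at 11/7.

The residue is -13967/7056.

At the order-1 pole 11/7 set g(χ) = (χ - (11/7))*f(χ) = -8*χ**2/9 - 6*χ/7 + 25/16.
Simple pole: residue = g(a) at a = 11/7, which is -13967/7056.


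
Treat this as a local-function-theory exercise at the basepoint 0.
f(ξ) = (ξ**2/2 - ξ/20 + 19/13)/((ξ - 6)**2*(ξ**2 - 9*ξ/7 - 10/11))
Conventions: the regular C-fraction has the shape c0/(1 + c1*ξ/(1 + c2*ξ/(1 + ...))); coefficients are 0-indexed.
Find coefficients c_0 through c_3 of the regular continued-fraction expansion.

Taylor coefficients (expand at 0): a_0 = -209/4680, a_1 = 97889/1965600, a_2 = -18994151/137592000, a_3 = 5292572989/21670740000.
c0 = a_0 = -209/4680. Peel one level at a time: if S = 1 + c*ξ/S' with S'(0) = 1, then c is the ξ-coefficient of S and S' = c*ξ/(S - 1).
S_1 = c0/f = 1 + (8899/7980)*ξ + (-16808039/9097200)*ξ^2 + ...; c1 = 8899/7980.
S_2 = c1*ξ/(S_1 - 1) = 1 + (16808039/10144860)*ξ + (7924852357/2850919236)*ξ^2 + ...; c2 = 16808039/10144860.
S_3 = c2*ξ/(S_2 - 1) = 1 + (-752860973915/448724217183)*ξ + ...; c3 = -752860973915/448724217183.

The regular C-fraction coefficients are [-209/4680, 8899/7980, 16808039/10144860, -752860973915/448724217183].


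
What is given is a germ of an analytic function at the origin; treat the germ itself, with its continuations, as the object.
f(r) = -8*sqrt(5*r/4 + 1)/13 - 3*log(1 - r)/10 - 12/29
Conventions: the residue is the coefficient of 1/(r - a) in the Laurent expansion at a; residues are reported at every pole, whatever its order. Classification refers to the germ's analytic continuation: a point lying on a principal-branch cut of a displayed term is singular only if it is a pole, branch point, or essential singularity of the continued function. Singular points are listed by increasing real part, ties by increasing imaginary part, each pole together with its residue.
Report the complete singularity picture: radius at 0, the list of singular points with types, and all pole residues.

Branch term (-8/13)*sqrt(1 - r/(-4/5)): its argument vanishes at r = -4/5, a square-root branch point, modulus 4/5.
Branch term (-3/10)*log(1 - r/(1)): its argument vanishes at r = 1, a logarithmic branch point, modulus 1.
The radius of convergence is the smallest modulus among the singular points: 4/5.
List the singular points by increasing real part (a conjugate pair: the negative imaginary part first).

Radius of convergence at 0: 4/5.
At -4/5: an algebraic (square-root) branch point.
At 1: a logarithmic branch point.


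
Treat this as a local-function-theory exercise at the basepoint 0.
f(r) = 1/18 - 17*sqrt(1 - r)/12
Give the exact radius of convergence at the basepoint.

Branch term (-17/12)*sqrt(1 - r/(1)): its argument vanishes at r = 1, a square-root branch point, modulus 1.
The radius of convergence is the smallest modulus among the singular points: 1.

The radius of convergence is 1.


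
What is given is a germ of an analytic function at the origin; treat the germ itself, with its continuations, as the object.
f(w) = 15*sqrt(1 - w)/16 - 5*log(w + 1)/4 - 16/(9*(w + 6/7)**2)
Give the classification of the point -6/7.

The denominator factor w + 6/7 vanishes at -6/7 and appears to the power 2; the numerator there equals -16/9, nonzero, and no other factor vanishes.
The branch terms are analytic at this point.
Hence a pole whose order is the multiplicity, 2.

The point is a pole of order 2.
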